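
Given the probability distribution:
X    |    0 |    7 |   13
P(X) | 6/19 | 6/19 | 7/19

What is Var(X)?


E[X] = 7
E[X²] = 1477/19
Var(X) = E[X²] - (E[X])² = 1477/19 - 49 = 546/19

Var(X) = 546/19 ≈ 28.7368


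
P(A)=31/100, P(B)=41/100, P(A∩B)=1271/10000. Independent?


P(A)×P(B) = 1271/10000
P(A∩B) = 1271/10000
Equal ✓ → Independent

Yes, independent


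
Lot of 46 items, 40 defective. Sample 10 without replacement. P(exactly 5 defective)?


Hypergeometric: C(40,5)×C(6,5)/C(46,10)
= 658008×6/4076350421 = 432/446039

P(X=5) = 432/446039 ≈ 0.10%


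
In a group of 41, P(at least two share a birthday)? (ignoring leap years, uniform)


P(all different) = Π(365-i)/365 for i=0..40
= 0.096848
P(match) = 1 - 0.096848 = 0.903152

P ≈ 0.9032 ≈ 90.32%


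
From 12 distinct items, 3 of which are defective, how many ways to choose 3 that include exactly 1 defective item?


Choose 1 of the 3 defective items and 2 of the other 9 items:
C(3,1)×C(9,2) = 3×36 = 108

108


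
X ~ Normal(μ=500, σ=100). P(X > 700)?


z = (700-500)/100 = 2.0
P(X > 700) = 1 - P(Z ≤ 2.0) = 1 - 0.9772 = 0.0228

P(X > 700) ≈ 0.0228


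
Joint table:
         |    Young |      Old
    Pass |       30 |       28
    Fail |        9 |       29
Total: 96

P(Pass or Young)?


P(Pass∨Young) = P(Pass) + P(Young) - P(Pass∧Young)
= (58 + 39 - 30)/96 = 67/96

P = 67/96 ≈ 69.79%


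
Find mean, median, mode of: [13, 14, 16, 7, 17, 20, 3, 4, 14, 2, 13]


Sorted: [2, 3, 4, 7, 13, 13, 14, 14, 16, 17, 20]
Mean = 123/11
Median = 13
Freq: {13: 2, 14: 2, 16: 1, 7: 1, 17: 1, 20: 1, 3: 1, 4: 1, 2: 1}
Mode: [13, 14]

Mean=123/11, Median=13, Mode=[13, 14]


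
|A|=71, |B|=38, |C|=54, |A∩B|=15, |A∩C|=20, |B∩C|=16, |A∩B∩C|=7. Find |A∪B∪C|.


|A∪B∪C| = 71+38+54-15-20-16+7 = 119

|A∪B∪C| = 119


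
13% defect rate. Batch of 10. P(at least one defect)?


P(all good) = (87/100)^10 = 24842341419143568849/100000000000000000000
P(≥1 defect) = 75157658580856431151/100000000000000000000

P = 75157658580856431151/100000000000000000000 ≈ 75.16%


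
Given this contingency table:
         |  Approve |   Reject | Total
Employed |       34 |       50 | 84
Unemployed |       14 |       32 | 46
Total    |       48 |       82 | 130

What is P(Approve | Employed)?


P(Approve | Employed) = 34/(34+50) = 34/84 = 17/42

P(Approve|Employed) = 17/42 ≈ 40.48%


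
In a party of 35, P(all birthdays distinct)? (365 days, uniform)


P(all different) = Π(365-i)/365 for i=0..34
= (365/365)×(364/365)×...×(331/365)
= 0.185617

P ≈ 0.1856 ≈ 18.56%


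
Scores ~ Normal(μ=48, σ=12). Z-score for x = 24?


z = (x - μ)/σ = (24 - 48)/12 = -2.0

z = -2.0


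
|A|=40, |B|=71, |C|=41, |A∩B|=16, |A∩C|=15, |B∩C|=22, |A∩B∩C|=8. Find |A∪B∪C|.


|A∪B∪C| = 40+71+41-16-15-22+8 = 107

|A∪B∪C| = 107


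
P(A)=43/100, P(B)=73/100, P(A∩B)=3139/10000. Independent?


P(A)×P(B) = 3139/10000
P(A∩B) = 3139/10000
Equal ✓ → Independent

Yes, independent


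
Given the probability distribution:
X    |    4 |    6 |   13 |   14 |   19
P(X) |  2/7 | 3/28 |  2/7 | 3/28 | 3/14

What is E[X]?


E[X] = Σ x·P(X=x)
= (4)×(2/7) + (6)×(3/28) + (13)×(2/7) + (14)×(3/28) + (19)×(3/14)
= 155/14

E[X] = 155/14


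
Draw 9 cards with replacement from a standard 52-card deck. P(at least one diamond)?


P(not a diamond) = 39/52 = 3/4
P(none in 9 draws) = (3/4)^9 = 19683/262144
P(≥1 diamond) = 1 - 19683/262144 = 242461/262144

P = 242461/262144 ≈ 92.49%


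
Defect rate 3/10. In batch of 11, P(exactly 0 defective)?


Binomial: P(X=0) = C(11,0)×p^0×(1-p)^11
= 1 × 1 × 1977326743/100000000000 = 1977326743/100000000000

P(X=0) = 1977326743/100000000000 ≈ 1.98%


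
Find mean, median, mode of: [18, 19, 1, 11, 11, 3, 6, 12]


Sorted: [1, 3, 6, 11, 11, 12, 18, 19]
Mean = 81/8
Median = 11
Freq: {18: 1, 19: 1, 1: 1, 11: 2, 3: 1, 6: 1, 12: 1}
Mode: [11]

Mean=81/8, Median=11, Mode=11


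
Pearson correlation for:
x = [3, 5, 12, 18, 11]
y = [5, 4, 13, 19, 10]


n=5, Σx=49, Σy=51, Σxy=643, Σx²=623, Σy²=671
r = (5×643 - 49×51)/√((5×623 - 49²)(5×671 - 51²))
= 716/√(714×754) = 716/√538356 ≈ 716/733.7275 ≈ 0.9758

r ≈ 0.9758


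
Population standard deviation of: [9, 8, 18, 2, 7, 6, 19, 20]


Mean = 89/8
  (9-89/8)²=289/64
  (8-89/8)²=625/64
  (18-89/8)²=3025/64
  (2-89/8)²=5329/64
  (7-89/8)²=1089/64
  (6-89/8)²=1681/64
  (19-89/8)²=3969/64
  (20-89/8)²=5041/64
Σ(x-μ)² = 2631/8
σ² = (2631/8)/8 = 2631/64

σ = √(2631/64) ≈ 6.4117


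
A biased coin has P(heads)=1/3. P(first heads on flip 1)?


Geometric: P(X=1) = (1-p)^(k-1)×p = (2/3)^0×1/3 = 1/3

P(X=1) = 1/3 ≈ 33.33%


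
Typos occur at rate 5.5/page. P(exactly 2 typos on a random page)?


Poisson(λ=5.5): P(X=2) = e^(-λ)×λ^k/k!
= e^(-5.5) × 5.5^2 / 2!
≈ 0.004086771438 × 30.25 / 2 ≈ 0.061812

P(X=2) ≈ 0.061812 ≈ 6.18%


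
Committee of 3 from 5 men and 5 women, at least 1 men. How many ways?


Count by #men:
  1M,2W: C(5,1)×C(5,2)=50
  2M,1W: C(5,2)×C(5,1)=50
  3M,0W: C(5,3)×C(5,0)=10
Total = 110

110


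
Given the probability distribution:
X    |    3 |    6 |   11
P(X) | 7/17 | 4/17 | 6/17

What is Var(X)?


E[X] = 111/17
E[X²] = 933/17
Var(X) = E[X²] - (E[X])² = 933/17 - 12321/289 = 3540/289

Var(X) = 3540/289 ≈ 12.2491


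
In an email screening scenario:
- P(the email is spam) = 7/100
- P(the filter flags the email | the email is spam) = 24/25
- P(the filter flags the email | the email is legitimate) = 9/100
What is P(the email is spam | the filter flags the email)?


Using Bayes' theorem:
P(A|B) = P(B|A)·P(A) / P(B)

P(the filter flags the email) = 24/25 × 7/100 + 9/100 × 93/100
= 42/625 + 837/10000 = 1509/10000

P(the email is spam|the filter flags the email) = (42/625) / (1509/10000) = 224/503

P(the email is spam|the filter flags the email) = 224/503 ≈ 44.53%


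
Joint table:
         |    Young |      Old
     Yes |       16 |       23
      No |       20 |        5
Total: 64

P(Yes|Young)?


P(Yes|Young) = 16/(16+20) = 16/36 = 4/9

P = 4/9 ≈ 44.44%


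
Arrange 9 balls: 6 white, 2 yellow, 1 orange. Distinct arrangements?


9!/(6!×2!×1!) = 252

252


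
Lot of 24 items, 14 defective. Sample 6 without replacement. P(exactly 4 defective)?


Hypergeometric: C(14,4)×C(10,2)/C(24,6)
= 1001×45/134596 = 585/1748

P(X=4) = 585/1748 ≈ 33.47%


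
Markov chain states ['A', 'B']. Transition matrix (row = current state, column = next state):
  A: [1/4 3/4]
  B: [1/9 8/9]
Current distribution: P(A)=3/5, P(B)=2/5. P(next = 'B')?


P(next=B) = Σᵢ P(now=i)×P(i→B)
= 3/5×3/4 + 2/5×8/9
= 9/20 + 16/45 = 29/36

P = 29/36 ≈ 0.8056


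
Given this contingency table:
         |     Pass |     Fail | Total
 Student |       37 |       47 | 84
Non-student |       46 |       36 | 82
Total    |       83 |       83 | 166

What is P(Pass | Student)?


P(Pass | Student) = 37/(37+47) = 37/84

P(Pass|Student) = 37/84 ≈ 44.05%


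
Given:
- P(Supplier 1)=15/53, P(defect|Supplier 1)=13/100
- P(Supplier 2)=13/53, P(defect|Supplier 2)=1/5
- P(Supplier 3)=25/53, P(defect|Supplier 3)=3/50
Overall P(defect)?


P(B) = Σ P(B|Aᵢ)×P(Aᵢ)
  13/100×15/53 = 39/1060
  1/5×13/53 = 13/265
  3/50×25/53 = 3/106
Sum = 121/1060

P(defect) = 121/1060 ≈ 11.42%


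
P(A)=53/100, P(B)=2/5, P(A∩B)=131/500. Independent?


P(A)×P(B) = 53/250
P(A∩B) = 131/500
Not equal → NOT independent

No, not independent


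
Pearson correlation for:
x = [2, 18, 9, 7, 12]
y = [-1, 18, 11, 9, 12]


n=5, Σx=48, Σy=49, Σxy=628, Σx²=602, Σy²=671
r = (5×628 - 48×49)/√((5×602 - 48²)(5×671 - 49²))
= 788/√(706×954) = 788/√673524 ≈ 788/820.6851 ≈ 0.9602

r ≈ 0.9602


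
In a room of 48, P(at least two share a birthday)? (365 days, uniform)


P(all different) = Π(365-i)/365 for i=0..47
= 0.039402
P(match) = 1 - 0.039402 = 0.960598

P ≈ 0.9606 ≈ 96.06%


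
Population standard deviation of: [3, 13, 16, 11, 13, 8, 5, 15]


Mean = 84/8 = 21/2
  (3-21/2)²=225/4
  (13-21/2)²=25/4
  (16-21/2)²=121/4
  (11-21/2)²=1/4
  (13-21/2)²=25/4
  (8-21/2)²=25/4
  (5-21/2)²=121/4
  (15-21/2)²=81/4
Σ(x-μ)² = 156
σ² = 156/8 = 39/2

σ = √(39/2) ≈ 4.4159


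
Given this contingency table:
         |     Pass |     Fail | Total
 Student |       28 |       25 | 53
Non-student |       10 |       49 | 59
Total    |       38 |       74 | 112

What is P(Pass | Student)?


P(Pass | Student) = 28/(28+25) = 28/53

P(Pass|Student) = 28/53 ≈ 52.83%


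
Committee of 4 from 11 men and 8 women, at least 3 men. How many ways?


Count by #men:
  3M,1W: C(11,3)×C(8,1)=1320
  4M,0W: C(11,4)×C(8,0)=330
Total = 1650

1650


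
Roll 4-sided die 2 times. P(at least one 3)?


P(no 3)^2 = (3/4)^2 = 9/16
P(≥1) = 1 - 9/16 = 7/16

P = 7/16 ≈ 43.75%


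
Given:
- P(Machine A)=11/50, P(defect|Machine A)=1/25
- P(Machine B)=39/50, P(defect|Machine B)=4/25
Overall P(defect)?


P(B) = Σ P(B|Aᵢ)×P(Aᵢ)
  1/25×11/50 = 11/1250
  4/25×39/50 = 78/625
Sum = 167/1250

P(defect) = 167/1250 ≈ 13.36%


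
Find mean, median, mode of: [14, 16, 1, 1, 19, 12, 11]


Sorted: [1, 1, 11, 12, 14, 16, 19]
Mean = 74/7
Median = 12
Freq: {14: 1, 16: 1, 1: 2, 19: 1, 12: 1, 11: 1}
Mode: [1]

Mean=74/7, Median=12, Mode=1


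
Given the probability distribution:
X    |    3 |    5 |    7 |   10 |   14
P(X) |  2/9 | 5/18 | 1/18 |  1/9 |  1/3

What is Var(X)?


E[X] = 74/9
E[X²] = 793/9
Var(X) = E[X²] - (E[X])² = 793/9 - 5476/81 = 1661/81

Var(X) = 1661/81 ≈ 20.5062


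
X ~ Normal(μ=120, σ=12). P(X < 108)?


z = (108-120)/12 = -1.0
P(Z < -1.0) = 0.1587

P(X < 108) ≈ 0.1587


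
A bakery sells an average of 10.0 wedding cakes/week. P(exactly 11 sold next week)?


Poisson(λ=10.0): P(X=11) = e^(-λ)×λ^k/k!
= e^(-10.0) × 10.0^11 / 11!
≈ 4.539992976e-05 × 100000000000 / 39916800 ≈ 0.113736

P(X=11) ≈ 0.113736 ≈ 11.37%


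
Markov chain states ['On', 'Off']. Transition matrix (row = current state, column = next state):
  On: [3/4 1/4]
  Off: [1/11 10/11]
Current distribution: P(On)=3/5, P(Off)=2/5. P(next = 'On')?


P(next=On) = Σᵢ P(now=i)×P(i→On)
= 3/5×3/4 + 2/5×1/11
= 9/20 + 2/55 = 107/220

P = 107/220 ≈ 0.4864


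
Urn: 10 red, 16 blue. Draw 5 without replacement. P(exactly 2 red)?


Hypergeometric: C(10,2)×C(16,3)/C(26,5)
= 45×560/65780 = 1260/3289

P(X=2) = 1260/3289 ≈ 38.31%


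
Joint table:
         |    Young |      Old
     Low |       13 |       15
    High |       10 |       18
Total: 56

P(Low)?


P(Low) = (13+15)/56 = 28/56 = 1/2

P(Low) = 1/2 ≈ 50.00%


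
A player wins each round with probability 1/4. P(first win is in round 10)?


Geometric: P(X=10) = (1-p)^(k-1)×p = (3/4)^9×1/4 = 19683/1048576

P(X=10) = 19683/1048576 ≈ 1.88%


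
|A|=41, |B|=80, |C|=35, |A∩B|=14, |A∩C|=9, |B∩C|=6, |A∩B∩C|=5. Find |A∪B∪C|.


|A∪B∪C| = 41+80+35-14-9-6+5 = 132

|A∪B∪C| = 132


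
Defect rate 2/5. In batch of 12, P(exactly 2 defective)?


Binomial: P(X=2) = C(12,2)×p^2×(1-p)^10
= 66 × 4/25 × 59049/9765625 = 15588936/244140625

P(X=2) = 15588936/244140625 ≈ 6.39%


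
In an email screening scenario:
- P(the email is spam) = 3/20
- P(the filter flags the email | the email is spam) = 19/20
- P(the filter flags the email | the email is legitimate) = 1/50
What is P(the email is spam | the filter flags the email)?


Using Bayes' theorem:
P(A|B) = P(B|A)·P(A) / P(B)

P(the filter flags the email) = 19/20 × 3/20 + 1/50 × 17/20
= 57/400 + 17/1000 = 319/2000

P(the email is spam|the filter flags the email) = (57/400) / (319/2000) = 285/319

P(the email is spam|the filter flags the email) = 285/319 ≈ 89.34%


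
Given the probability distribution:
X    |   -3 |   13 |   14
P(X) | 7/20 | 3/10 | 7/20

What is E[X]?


E[X] = Σ x·P(X=x)
= (-3)×(7/20) + (13)×(3/10) + (14)×(7/20)
= 31/4

E[X] = 31/4


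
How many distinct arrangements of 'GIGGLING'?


Letters: 8, freq: {'G': 4, 'I': 2, 'L': 1, 'N': 1}
8!/(4!×2!×1!×1!) = 40320/48 = 840

840


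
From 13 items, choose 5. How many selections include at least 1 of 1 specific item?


Complement: C(13,5) - C(12,5) = 1287 - 792 = 495

495


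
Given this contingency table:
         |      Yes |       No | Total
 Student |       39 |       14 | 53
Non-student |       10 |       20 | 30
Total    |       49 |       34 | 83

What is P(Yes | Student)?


P(Yes | Student) = 39/(39+14) = 39/53

P(Yes|Student) = 39/53 ≈ 73.58%


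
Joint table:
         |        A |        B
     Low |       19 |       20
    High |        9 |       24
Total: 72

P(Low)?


P(Low) = (19+20)/72 = 39/72 = 13/24

P(Low) = 13/24 ≈ 54.17%


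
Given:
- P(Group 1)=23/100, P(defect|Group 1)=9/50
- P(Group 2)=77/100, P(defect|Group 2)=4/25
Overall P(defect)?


P(B) = Σ P(B|Aᵢ)×P(Aᵢ)
  9/50×23/100 = 207/5000
  4/25×77/100 = 77/625
Sum = 823/5000

P(defect) = 823/5000 ≈ 16.46%


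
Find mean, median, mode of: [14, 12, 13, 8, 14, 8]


Sorted: [8, 8, 12, 13, 14, 14]
Mean = 69/6 = 23/2
Median = 25/2
Freq: {14: 2, 12: 1, 13: 1, 8: 2}
Mode: [8, 14]

Mean=23/2, Median=25/2, Mode=[8, 14]


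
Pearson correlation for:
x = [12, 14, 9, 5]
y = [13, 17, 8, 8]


n=4, Σx=40, Σy=46, Σxy=506, Σx²=446, Σy²=586
r = (4×506 - 40×46)/√((4×446 - 40²)(4×586 - 46²))
= 184/√(184×228) = 184/√41952 ≈ 184/204.8219 ≈ 0.8983

r ≈ 0.8983


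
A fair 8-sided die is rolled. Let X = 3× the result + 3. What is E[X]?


E[die] = (1+8)/2 = 9/2
E[X] = 3×9/2 + 3 = 33/2

E[X] = 33/2


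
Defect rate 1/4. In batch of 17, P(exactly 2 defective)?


Binomial: P(X=2) = C(17,2)×p^2×(1-p)^15
= 136 × 1/16 × 14348907/1073741824 = 243931419/2147483648

P(X=2) = 243931419/2147483648 ≈ 11.36%


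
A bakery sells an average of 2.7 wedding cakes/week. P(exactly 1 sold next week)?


Poisson(λ=2.7): P(X=1) = e^(-λ)×λ^k/k!
= e^(-2.7) × 2.7^1 / 1!
≈ 0.06720551274 × 2.7 / 1 ≈ 0.181455

P(X=1) ≈ 0.181455 ≈ 18.15%


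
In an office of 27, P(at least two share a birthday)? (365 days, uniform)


P(all different) = Π(365-i)/365 for i=0..26
= 0.373141
P(match) = 1 - 0.373141 = 0.626859

P ≈ 0.6269 ≈ 62.69%


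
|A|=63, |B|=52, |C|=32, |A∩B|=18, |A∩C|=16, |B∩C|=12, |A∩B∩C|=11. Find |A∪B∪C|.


|A∪B∪C| = 63+52+32-18-16-12+11 = 112

|A∪B∪C| = 112


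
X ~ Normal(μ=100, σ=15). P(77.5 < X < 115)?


z₁=(77.5-100)/15=-1.5, z₂=(115-100)/15=1.0
P = Φ(1.0) - Φ(-1.5) = 0.841345 - 0.066807 = 0.774538 ≈ 0.7745

P(77.5 < X < 115) ≈ 0.7745


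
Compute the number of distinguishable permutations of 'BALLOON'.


Letters: 7, freq: {'B': 1, 'A': 1, 'L': 2, 'O': 2, 'N': 1}
7!/(1!×1!×2!×2!×1!) = 5040/4 = 1260

1260


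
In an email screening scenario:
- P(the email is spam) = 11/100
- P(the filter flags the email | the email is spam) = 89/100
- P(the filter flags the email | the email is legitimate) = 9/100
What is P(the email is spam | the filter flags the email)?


Using Bayes' theorem:
P(A|B) = P(B|A)·P(A) / P(B)

P(the filter flags the email) = 89/100 × 11/100 + 9/100 × 89/100
= 979/10000 + 801/10000 = 89/500

P(the email is spam|the filter flags the email) = (979/10000) / (89/500) = 11/20

P(the email is spam|the filter flags the email) = 11/20 ≈ 55.00%


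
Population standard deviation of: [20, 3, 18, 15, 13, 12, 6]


Mean = 87/7
  (20-87/7)²=2809/49
  (3-87/7)²=4356/49
  (18-87/7)²=1521/49
  (15-87/7)²=324/49
  (13-87/7)²=16/49
  (12-87/7)²=9/49
  (6-87/7)²=2025/49
Σ(x-μ)² = 1580/7
σ² = (1580/7)/7 = 1580/49

σ = √(1580/49) ≈ 5.6785


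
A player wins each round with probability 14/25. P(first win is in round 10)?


Geometric: P(X=10) = (1-p)^(k-1)×p = (11/25)^9×14/25 = 33011267674/95367431640625

P(X=10) = 33011267674/95367431640625 ≈ 0.03%


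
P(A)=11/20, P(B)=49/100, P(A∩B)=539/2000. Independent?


P(A)×P(B) = 539/2000
P(A∩B) = 539/2000
Equal ✓ → Independent

Yes, independent


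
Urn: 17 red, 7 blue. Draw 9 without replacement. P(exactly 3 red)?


Hypergeometric: C(17,3)×C(7,6)/C(24,9)
= 680×7/1307504 = 35/9614

P(X=3) = 35/9614 ≈ 0.36%


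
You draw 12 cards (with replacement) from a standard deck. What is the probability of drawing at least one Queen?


P(not a Queen) = 48/52 = 12/13
P(none in 12 draws) = (12/13)^12 = 8916100448256/23298085122481
P(≥1 Queen) = 1 - 8916100448256/23298085122481 = 14381984674225/23298085122481

P = 14381984674225/23298085122481 ≈ 61.73%


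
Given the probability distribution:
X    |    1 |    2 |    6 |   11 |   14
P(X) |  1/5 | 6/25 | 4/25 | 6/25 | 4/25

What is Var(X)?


E[X] = 163/25
E[X²] = 1683/25
Var(X) = E[X²] - (E[X])² = 1683/25 - 26569/625 = 15506/625

Var(X) = 15506/625 ≈ 24.8096


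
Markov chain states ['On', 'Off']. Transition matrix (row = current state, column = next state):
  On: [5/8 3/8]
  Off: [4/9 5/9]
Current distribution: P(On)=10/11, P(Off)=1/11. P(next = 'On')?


P(next=On) = Σᵢ P(now=i)×P(i→On)
= 10/11×5/8 + 1/11×4/9
= 25/44 + 4/99 = 241/396

P = 241/396 ≈ 0.6086


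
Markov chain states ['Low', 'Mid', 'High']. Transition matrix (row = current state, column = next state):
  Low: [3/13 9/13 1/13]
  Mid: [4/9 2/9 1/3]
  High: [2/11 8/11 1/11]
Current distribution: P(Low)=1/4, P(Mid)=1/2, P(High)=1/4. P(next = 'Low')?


P(next=Low) = Σᵢ P(now=i)×P(i→Low)
= 1/4×3/13 + 1/2×4/9 + 1/4×2/11
= 3/52 + 2/9 + 1/22 = 1675/5148

P = 1675/5148 ≈ 0.3254


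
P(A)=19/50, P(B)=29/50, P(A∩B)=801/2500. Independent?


P(A)×P(B) = 551/2500
P(A∩B) = 801/2500
Not equal → NOT independent

No, not independent


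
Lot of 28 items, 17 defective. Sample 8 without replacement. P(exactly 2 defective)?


Hypergeometric: C(17,2)×C(11,6)/C(28,8)
= 136×462/3108105 = 272/13455

P(X=2) = 272/13455 ≈ 2.02%


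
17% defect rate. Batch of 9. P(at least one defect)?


P(all good) = (83/100)^9 = 186940255267540403/1000000000000000000
P(≥1 defect) = 813059744732459597/1000000000000000000

P = 813059744732459597/1000000000000000000 ≈ 81.31%


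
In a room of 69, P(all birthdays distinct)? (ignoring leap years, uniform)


P(all different) = Π(365-i)/365 for i=0..68
= (365/365)×(364/365)×...×(297/365)
= 0.001036

P ≈ 0.0010 ≈ 0.10%


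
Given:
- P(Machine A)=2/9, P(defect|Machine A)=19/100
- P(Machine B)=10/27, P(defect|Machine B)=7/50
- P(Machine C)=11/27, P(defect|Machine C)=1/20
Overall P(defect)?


P(B) = Σ P(B|Aᵢ)×P(Aᵢ)
  19/100×2/9 = 19/450
  7/50×10/27 = 7/135
  1/20×11/27 = 11/540
Sum = 103/900

P(defect) = 103/900 ≈ 11.44%


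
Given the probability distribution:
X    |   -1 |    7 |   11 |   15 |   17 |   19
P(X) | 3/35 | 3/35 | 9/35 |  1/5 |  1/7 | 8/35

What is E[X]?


E[X] = Σ x·P(X=x)
= (-1)×(3/35) + (7)×(3/35) + (11)×(9/35) + (15)×(1/5) + (17)×(1/7) + (19)×(8/35)
= 459/35

E[X] = 459/35


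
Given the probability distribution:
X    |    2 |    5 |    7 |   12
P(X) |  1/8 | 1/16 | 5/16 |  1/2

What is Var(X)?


E[X] = 35/4
E[X²] = 715/8
Var(X) = E[X²] - (E[X])² = 715/8 - 1225/16 = 205/16

Var(X) = 205/16 ≈ 12.8125


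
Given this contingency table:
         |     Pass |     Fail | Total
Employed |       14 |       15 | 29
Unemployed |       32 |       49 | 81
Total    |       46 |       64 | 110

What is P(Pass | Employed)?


P(Pass | Employed) = 14/(14+15) = 14/29

P(Pass|Employed) = 14/29 ≈ 48.28%


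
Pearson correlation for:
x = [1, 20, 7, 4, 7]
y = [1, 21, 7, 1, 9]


n=5, Σx=39, Σy=39, Σxy=537, Σx²=515, Σy²=573
r = (5×537 - 39×39)/√((5×515 - 39²)(5×573 - 39²))
= 1164/√(1054×1344) = 1164/√1416576 ≈ 1164/1190.2000 ≈ 0.9780

r ≈ 0.9780


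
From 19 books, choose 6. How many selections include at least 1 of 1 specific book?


Complement: C(19,6) - C(18,6) = 27132 - 18564 = 8568

8568


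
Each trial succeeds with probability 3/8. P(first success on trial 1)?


Geometric: P(X=1) = (1-p)^(k-1)×p = (5/8)^0×3/8 = 3/8

P(X=1) = 3/8 ≈ 37.50%


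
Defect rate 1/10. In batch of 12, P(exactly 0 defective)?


Binomial: P(X=0) = C(12,0)×p^0×(1-p)^12
= 1 × 1 × 282429536481/1000000000000 = 282429536481/1000000000000

P(X=0) = 282429536481/1000000000000 ≈ 28.24%


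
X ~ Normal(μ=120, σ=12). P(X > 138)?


z = (138-120)/12 = 1.5
P(X > 138) = 1 - P(Z ≤ 1.5) = 1 - 0.9332 = 0.0668

P(X > 138) ≈ 0.0668


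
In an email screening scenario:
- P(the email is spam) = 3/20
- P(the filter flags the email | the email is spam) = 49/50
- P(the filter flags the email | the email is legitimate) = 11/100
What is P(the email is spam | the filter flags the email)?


Using Bayes' theorem:
P(A|B) = P(B|A)·P(A) / P(B)

P(the filter flags the email) = 49/50 × 3/20 + 11/100 × 17/20
= 147/1000 + 187/2000 = 481/2000

P(the email is spam|the filter flags the email) = (147/1000) / (481/2000) = 294/481

P(the email is spam|the filter flags the email) = 294/481 ≈ 61.12%


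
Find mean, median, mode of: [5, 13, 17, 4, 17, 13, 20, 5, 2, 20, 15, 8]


Sorted: [2, 4, 5, 5, 8, 13, 13, 15, 17, 17, 20, 20]
Mean = 139/12
Median = 13
Freq: {5: 2, 13: 2, 17: 2, 4: 1, 20: 2, 2: 1, 15: 1, 8: 1}
Mode: [5, 13, 17, 20]

Mean=139/12, Median=13, Mode=[5, 13, 17, 20]


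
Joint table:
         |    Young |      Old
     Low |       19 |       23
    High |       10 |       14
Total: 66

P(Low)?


P(Low) = (19+23)/66 = 42/66 = 7/11

P(Low) = 7/11 ≈ 63.64%


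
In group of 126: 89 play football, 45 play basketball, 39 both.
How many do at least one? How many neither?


|A∪B| = 89+45-39 = 95
Neither = 126-95 = 31

At least one: 95; Neither: 31


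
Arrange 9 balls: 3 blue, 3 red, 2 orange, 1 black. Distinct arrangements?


9!/(3!×3!×2!×1!) = 5040

5040


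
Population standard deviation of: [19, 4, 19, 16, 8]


Mean = 66/5
  (19-66/5)²=841/25
  (4-66/5)²=2116/25
  (19-66/5)²=841/25
  (16-66/5)²=196/25
  (8-66/5)²=676/25
Σ(x-μ)² = 934/5
σ² = (934/5)/5 = 934/25

σ = √(934/25) ≈ 6.1123


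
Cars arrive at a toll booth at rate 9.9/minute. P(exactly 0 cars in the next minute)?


Poisson(λ=9.9): P(X=0) = e^(-λ)×λ^k/k!
= e^(-9.9) × 9.9^0 / 0!
≈ 5.017468206e-05 × 1 / 1 ≈ 0.000050

P(X=0) ≈ 0.000050 ≈ 0.01%


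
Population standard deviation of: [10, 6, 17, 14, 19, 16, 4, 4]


Mean = 90/8 = 45/4
  (10-45/4)²=25/16
  (6-45/4)²=441/16
  (17-45/4)²=529/16
  (14-45/4)²=121/16
  (19-45/4)²=961/16
  (16-45/4)²=361/16
  (4-45/4)²=841/16
  (4-45/4)²=841/16
Σ(x-μ)² = 515/2
σ² = (515/2)/8 = 515/16

σ = √(515/16) ≈ 5.6734


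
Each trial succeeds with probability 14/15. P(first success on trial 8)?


Geometric: P(X=8) = (1-p)^(k-1)×p = (1/15)^7×14/15 = 14/2562890625

P(X=8) = 14/2562890625 ≈ 0.00%


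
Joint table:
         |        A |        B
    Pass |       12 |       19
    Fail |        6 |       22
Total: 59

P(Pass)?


P(Pass) = (12+19)/59 = 31/59

P(Pass) = 31/59 ≈ 52.54%


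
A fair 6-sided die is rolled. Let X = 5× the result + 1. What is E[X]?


E[die] = (1+6)/2 = 7/2
E[X] = 5×7/2 + 1 = 37/2

E[X] = 37/2


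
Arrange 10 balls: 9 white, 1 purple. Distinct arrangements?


10!/(9!×1!) = 10

10


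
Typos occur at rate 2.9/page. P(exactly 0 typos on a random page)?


Poisson(λ=2.9): P(X=0) = e^(-λ)×λ^k/k!
= e^(-2.9) × 2.9^0 / 0!
≈ 0.05502322006 × 1 / 1 ≈ 0.055023

P(X=0) ≈ 0.055023 ≈ 5.50%


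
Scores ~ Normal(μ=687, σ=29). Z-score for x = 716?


z = (x - μ)/σ = (716 - 687)/29 = 1.0

z = 1.0


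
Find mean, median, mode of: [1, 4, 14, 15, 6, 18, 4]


Sorted: [1, 4, 4, 6, 14, 15, 18]
Mean = 62/7
Median = 6
Freq: {1: 1, 4: 2, 14: 1, 15: 1, 6: 1, 18: 1}
Mode: [4]

Mean=62/7, Median=6, Mode=4


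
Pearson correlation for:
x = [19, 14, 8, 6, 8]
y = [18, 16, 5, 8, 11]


n=5, Σx=55, Σy=58, Σxy=742, Σx²=721, Σy²=790
r = (5×742 - 55×58)/√((5×721 - 55²)(5×790 - 58²))
= 520/√(580×586) = 520/√339880 ≈ 520/582.9923 ≈ 0.8920

r ≈ 0.8920


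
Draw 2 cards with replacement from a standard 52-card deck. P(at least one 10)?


P(not a 10) = 48/52 = 12/13
P(none in 2 draws) = (12/13)^2 = 144/169
P(≥1 10) = 1 - 144/169 = 25/169

P = 25/169 ≈ 14.79%


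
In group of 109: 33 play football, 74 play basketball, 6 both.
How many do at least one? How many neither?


|A∪B| = 33+74-6 = 101
Neither = 109-101 = 8

At least one: 101; Neither: 8


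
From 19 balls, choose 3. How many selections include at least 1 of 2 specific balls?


Complement: C(19,3) - C(17,3) = 969 - 680 = 289

289


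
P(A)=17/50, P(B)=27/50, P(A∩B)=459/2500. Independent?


P(A)×P(B) = 459/2500
P(A∩B) = 459/2500
Equal ✓ → Independent

Yes, independent


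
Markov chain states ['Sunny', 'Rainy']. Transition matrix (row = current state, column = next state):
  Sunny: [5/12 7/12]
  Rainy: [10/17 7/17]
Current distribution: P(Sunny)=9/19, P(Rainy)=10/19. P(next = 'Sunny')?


P(next=Sunny) = Σᵢ P(now=i)×P(i→Sunny)
= 9/19×5/12 + 10/19×10/17
= 15/76 + 100/323 = 655/1292

P = 655/1292 ≈ 0.5070


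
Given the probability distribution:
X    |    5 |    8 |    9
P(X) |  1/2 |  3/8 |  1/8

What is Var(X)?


E[X] = 53/8
E[X²] = 373/8
Var(X) = E[X²] - (E[X])² = 373/8 - 2809/64 = 175/64

Var(X) = 175/64 ≈ 2.7344


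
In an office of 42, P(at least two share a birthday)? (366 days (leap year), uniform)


P(all different) = Π(366-i)/366 for i=0..41
= 0.086572
P(match) = 1 - 0.086572 = 0.913428

P ≈ 0.9134 ≈ 91.34%


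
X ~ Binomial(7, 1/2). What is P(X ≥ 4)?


P(X ≥ 4) = Σ P(X=i) for i=4..7
P(X=4) = 35/128
P(X=5) = 21/128
P(X=6) = 7/128
P(X=7) = 1/128
Sum = 1/2

P(X ≥ 4) = 1/2 ≈ 50.00%


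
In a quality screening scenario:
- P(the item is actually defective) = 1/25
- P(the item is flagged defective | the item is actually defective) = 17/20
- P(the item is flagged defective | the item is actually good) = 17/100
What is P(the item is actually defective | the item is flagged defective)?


Using Bayes' theorem:
P(A|B) = P(B|A)·P(A) / P(B)

P(the item is flagged defective) = 17/20 × 1/25 + 17/100 × 24/25
= 17/500 + 102/625 = 493/2500

P(the item is actually defective|the item is flagged defective) = (17/500) / (493/2500) = 5/29

P(the item is actually defective|the item is flagged defective) = 5/29 ≈ 17.24%


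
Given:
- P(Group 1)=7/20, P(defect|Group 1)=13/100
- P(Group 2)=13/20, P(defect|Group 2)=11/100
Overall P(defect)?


P(B) = Σ P(B|Aᵢ)×P(Aᵢ)
  13/100×7/20 = 91/2000
  11/100×13/20 = 143/2000
Sum = 117/1000

P(defect) = 117/1000 ≈ 11.70%


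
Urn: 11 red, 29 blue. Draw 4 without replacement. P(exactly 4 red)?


Hypergeometric: C(11,4)×C(29,0)/C(40,4)
= 330×1/91390 = 33/9139

P(X=4) = 33/9139 ≈ 0.36%


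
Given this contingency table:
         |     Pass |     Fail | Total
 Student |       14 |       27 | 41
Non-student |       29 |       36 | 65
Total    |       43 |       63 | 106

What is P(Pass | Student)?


P(Pass | Student) = 14/(14+27) = 14/41

P(Pass|Student) = 14/41 ≈ 34.15%


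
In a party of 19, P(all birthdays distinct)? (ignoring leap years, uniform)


P(all different) = Π(365-i)/365 for i=0..18
= (365/365)×(364/365)×...×(347/365)
= 0.620881

P ≈ 0.6209 ≈ 62.09%


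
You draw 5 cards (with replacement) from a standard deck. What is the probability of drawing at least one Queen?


P(not a Queen) = 48/52 = 12/13
P(none in 5 draws) = (12/13)^5 = 248832/371293
P(≥1 Queen) = 1 - 248832/371293 = 122461/371293

P = 122461/371293 ≈ 32.98%


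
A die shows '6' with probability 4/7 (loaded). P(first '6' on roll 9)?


Geometric: P(X=9) = (1-p)^(k-1)×p = (3/7)^8×4/7 = 26244/40353607

P(X=9) = 26244/40353607 ≈ 0.07%


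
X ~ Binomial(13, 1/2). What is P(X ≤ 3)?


P(X ≤ 3) = Σ P(X=i) for i=0..3
P(X=0) = 1/8192
P(X=1) = 13/8192
P(X=2) = 39/4096
P(X=3) = 143/4096
Sum = 189/4096

P(X ≤ 3) = 189/4096 ≈ 4.61%


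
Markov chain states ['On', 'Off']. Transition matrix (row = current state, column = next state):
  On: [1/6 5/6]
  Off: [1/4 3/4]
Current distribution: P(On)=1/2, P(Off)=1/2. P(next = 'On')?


P(next=On) = Σᵢ P(now=i)×P(i→On)
= 1/2×1/6 + 1/2×1/4
= 1/12 + 1/8 = 5/24

P = 5/24 ≈ 0.2083


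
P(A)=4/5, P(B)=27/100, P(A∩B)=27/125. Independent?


P(A)×P(B) = 27/125
P(A∩B) = 27/125
Equal ✓ → Independent

Yes, independent


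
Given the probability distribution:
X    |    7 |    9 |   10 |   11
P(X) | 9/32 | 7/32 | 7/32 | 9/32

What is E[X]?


E[X] = Σ x·P(X=x)
= (7)×(9/32) + (9)×(7/32) + (10)×(7/32) + (11)×(9/32)
= 295/32

E[X] = 295/32


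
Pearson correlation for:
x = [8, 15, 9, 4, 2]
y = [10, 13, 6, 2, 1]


n=5, Σx=38, Σy=32, Σxy=339, Σx²=390, Σy²=310
r = (5×339 - 38×32)/√((5×390 - 38²)(5×310 - 32²))
= 479/√(506×526) = 479/√266156 ≈ 479/515.9031 ≈ 0.9285

r ≈ 0.9285


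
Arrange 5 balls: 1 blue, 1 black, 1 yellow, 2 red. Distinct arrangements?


5!/(1!×1!×1!×2!) = 60

60


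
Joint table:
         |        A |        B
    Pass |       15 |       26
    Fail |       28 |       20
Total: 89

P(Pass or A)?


P(Pass∨A) = P(Pass) + P(A) - P(Pass∧A)
= (41 + 43 - 15)/89 = 69/89

P = 69/89 ≈ 77.53%


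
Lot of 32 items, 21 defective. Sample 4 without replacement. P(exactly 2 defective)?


Hypergeometric: C(21,2)×C(11,2)/C(32,4)
= 210×55/35960 = 1155/3596

P(X=2) = 1155/3596 ≈ 32.12%


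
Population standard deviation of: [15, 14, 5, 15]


Mean = 49/4
  (15-49/4)²=121/16
  (14-49/4)²=49/16
  (5-49/4)²=841/16
  (15-49/4)²=121/16
Σ(x-μ)² = 283/4
σ² = (283/4)/4 = 283/16

σ = √(283/16) ≈ 4.2057


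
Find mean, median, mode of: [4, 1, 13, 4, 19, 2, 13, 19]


Sorted: [1, 2, 4, 4, 13, 13, 19, 19]
Mean = 75/8
Median = 17/2
Freq: {4: 2, 1: 1, 13: 2, 19: 2, 2: 1}
Mode: [4, 13, 19]

Mean=75/8, Median=17/2, Mode=[4, 13, 19]


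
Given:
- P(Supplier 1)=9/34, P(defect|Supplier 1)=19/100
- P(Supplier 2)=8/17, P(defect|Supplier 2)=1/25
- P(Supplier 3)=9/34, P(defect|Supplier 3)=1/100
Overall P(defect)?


P(B) = Σ P(B|Aᵢ)×P(Aᵢ)
  19/100×9/34 = 171/3400
  1/25×8/17 = 8/425
  1/100×9/34 = 9/3400
Sum = 61/850

P(defect) = 61/850 ≈ 7.18%


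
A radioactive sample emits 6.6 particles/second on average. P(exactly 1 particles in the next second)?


Poisson(λ=6.6): P(X=1) = e^(-λ)×λ^k/k!
= e^(-6.6) × 6.6^1 / 1!
≈ 0.001360368038 × 6.6 / 1 ≈ 0.008978

P(X=1) ≈ 0.008978 ≈ 0.90%


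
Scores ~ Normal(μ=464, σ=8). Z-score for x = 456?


z = (x - μ)/σ = (456 - 464)/8 = -1.0

z = -1.0


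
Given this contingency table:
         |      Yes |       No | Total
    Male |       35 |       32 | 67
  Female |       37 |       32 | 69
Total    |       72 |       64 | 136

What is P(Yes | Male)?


P(Yes | Male) = 35/(35+32) = 35/67

P(Yes|Male) = 35/67 ≈ 52.24%


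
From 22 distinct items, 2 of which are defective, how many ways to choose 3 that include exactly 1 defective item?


Choose 1 of the 2 defective items and 2 of the other 20 items:
C(2,1)×C(20,2) = 2×190 = 380

380


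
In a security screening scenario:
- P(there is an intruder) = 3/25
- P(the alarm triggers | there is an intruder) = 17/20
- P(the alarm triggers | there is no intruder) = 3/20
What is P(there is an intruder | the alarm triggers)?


Using Bayes' theorem:
P(A|B) = P(B|A)·P(A) / P(B)

P(the alarm triggers) = 17/20 × 3/25 + 3/20 × 22/25
= 51/500 + 33/250 = 117/500

P(there is an intruder|the alarm triggers) = (51/500) / (117/500) = 17/39

P(there is an intruder|the alarm triggers) = 17/39 ≈ 43.59%


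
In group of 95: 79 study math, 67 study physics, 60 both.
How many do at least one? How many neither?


|A∪B| = 79+67-60 = 86
Neither = 95-86 = 9

At least one: 86; Neither: 9


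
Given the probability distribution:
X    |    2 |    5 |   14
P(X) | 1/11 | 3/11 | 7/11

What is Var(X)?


E[X] = 115/11
E[X²] = 1451/11
Var(X) = E[X²] - (E[X])² = 1451/11 - 13225/121 = 2736/121

Var(X) = 2736/121 ≈ 22.6116


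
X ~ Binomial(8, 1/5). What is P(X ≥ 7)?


P(X ≥ 7) = Σ P(X=i) for i=7..8
P(X=7) = 32/390625
P(X=8) = 1/390625
Sum = 33/390625

P(X ≥ 7) = 33/390625 ≈ 0.01%


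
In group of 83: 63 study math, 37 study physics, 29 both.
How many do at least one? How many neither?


|A∪B| = 63+37-29 = 71
Neither = 83-71 = 12

At least one: 71; Neither: 12


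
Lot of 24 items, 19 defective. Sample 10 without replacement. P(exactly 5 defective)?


Hypergeometric: C(19,5)×C(5,5)/C(24,10)
= 11628×1/1961256 = 3/506

P(X=5) = 3/506 ≈ 0.59%


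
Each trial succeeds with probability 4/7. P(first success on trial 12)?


Geometric: P(X=12) = (1-p)^(k-1)×p = (3/7)^11×4/7 = 708588/13841287201

P(X=12) = 708588/13841287201 ≈ 0.01%


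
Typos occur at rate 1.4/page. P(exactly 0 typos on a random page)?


Poisson(λ=1.4): P(X=0) = e^(-λ)×λ^k/k!
= e^(-1.4) × 1.4^0 / 0!
≈ 0.2465969639 × 1 / 1 ≈ 0.246597

P(X=0) ≈ 0.246597 ≈ 24.66%


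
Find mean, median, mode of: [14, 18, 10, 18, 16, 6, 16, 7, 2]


Sorted: [2, 6, 7, 10, 14, 16, 16, 18, 18]
Mean = 107/9
Median = 14
Freq: {14: 1, 18: 2, 10: 1, 16: 2, 6: 1, 7: 1, 2: 1}
Mode: [16, 18]

Mean=107/9, Median=14, Mode=[16, 18]


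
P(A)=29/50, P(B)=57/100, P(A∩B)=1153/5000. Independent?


P(A)×P(B) = 1653/5000
P(A∩B) = 1153/5000
Not equal → NOT independent

No, not independent


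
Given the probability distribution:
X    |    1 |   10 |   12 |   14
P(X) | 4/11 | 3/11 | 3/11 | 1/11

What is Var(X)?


E[X] = 84/11
E[X²] = 932/11
Var(X) = E[X²] - (E[X])² = 932/11 - 7056/121 = 3196/121

Var(X) = 3196/121 ≈ 26.4132


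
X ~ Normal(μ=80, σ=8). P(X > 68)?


z = (68-80)/8 = -1.5
P(X > 68) = 1 - P(Z ≤ -1.5) = 1 - 0.0668 = 0.9332

P(X > 68) ≈ 0.9332


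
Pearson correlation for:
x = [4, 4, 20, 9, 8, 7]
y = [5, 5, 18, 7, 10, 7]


n=6, Σx=52, Σy=52, Σxy=592, Σx²=626, Σy²=572
r = (6×592 - 52×52)/√((6×626 - 52²)(6×572 - 52²))
= 848/√(1052×728) = 848/√765856 ≈ 848/875.1320 ≈ 0.9690

r ≈ 0.9690


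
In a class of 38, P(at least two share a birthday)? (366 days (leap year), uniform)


P(all different) = Π(366-i)/366 for i=0..37
= 0.136703
P(match) = 1 - 0.136703 = 0.863297

P ≈ 0.8633 ≈ 86.33%


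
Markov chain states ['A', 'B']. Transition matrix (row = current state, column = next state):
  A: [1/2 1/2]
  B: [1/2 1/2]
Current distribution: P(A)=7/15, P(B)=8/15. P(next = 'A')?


P(next=A) = Σᵢ P(now=i)×P(i→A)
= 7/15×1/2 + 8/15×1/2
= 7/30 + 4/15 = 1/2

P = 1/2 ≈ 0.5000


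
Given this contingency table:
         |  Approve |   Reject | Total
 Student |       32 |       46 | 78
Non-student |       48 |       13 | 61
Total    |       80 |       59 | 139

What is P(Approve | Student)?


P(Approve | Student) = 32/(32+46) = 32/78 = 16/39

P(Approve|Student) = 16/39 ≈ 41.03%


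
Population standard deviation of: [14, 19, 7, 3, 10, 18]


Mean = 71/6
  (14-71/6)²=169/36
  (19-71/6)²=1849/36
  (7-71/6)²=841/36
  (3-71/6)²=2809/36
  (10-71/6)²=121/36
  (18-71/6)²=1369/36
Σ(x-μ)² = 1193/6
σ² = (1193/6)/6 = 1193/36

σ = √(1193/36) ≈ 5.7566


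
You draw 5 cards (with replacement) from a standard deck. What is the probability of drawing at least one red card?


P(not a red card) = 26/52 = 1/2
P(none in 5 draws) = (1/2)^5 = 1/32
P(≥1 red card) = 1 - 1/32 = 31/32

P = 31/32 ≈ 96.88%


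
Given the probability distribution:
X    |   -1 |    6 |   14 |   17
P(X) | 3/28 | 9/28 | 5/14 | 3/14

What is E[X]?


E[X] = Σ x·P(X=x)
= (-1)×(3/28) + (6)×(9/28) + (14)×(5/14) + (17)×(3/14)
= 293/28

E[X] = 293/28


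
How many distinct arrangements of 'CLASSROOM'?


Letters: 9, freq: {'C': 1, 'L': 1, 'A': 1, 'S': 2, 'R': 1, 'O': 2, 'M': 1}
9!/(1!×1!×1!×2!×1!×2!×1!) = 362880/4 = 90720

90720


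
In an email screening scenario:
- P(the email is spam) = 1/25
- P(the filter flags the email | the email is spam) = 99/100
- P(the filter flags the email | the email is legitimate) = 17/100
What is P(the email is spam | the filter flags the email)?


Using Bayes' theorem:
P(A|B) = P(B|A)·P(A) / P(B)

P(the filter flags the email) = 99/100 × 1/25 + 17/100 × 24/25
= 99/2500 + 102/625 = 507/2500

P(the email is spam|the filter flags the email) = (99/2500) / (507/2500) = 33/169

P(the email is spam|the filter flags the email) = 33/169 ≈ 19.53%


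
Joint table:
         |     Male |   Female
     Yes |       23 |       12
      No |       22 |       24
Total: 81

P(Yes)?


P(Yes) = (23+12)/81 = 35/81

P(Yes) = 35/81 ≈ 43.21%


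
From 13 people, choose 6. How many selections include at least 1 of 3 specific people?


Complement: C(13,6) - C(10,6) = 1716 - 210 = 1506

1506


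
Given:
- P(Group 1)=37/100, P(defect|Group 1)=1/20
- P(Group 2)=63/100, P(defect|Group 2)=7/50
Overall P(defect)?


P(B) = Σ P(B|Aᵢ)×P(Aᵢ)
  1/20×37/100 = 37/2000
  7/50×63/100 = 441/5000
Sum = 1067/10000

P(defect) = 1067/10000 ≈ 10.67%


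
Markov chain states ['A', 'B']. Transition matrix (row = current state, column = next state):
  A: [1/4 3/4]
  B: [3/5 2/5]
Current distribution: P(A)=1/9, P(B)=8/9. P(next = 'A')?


P(next=A) = Σᵢ P(now=i)×P(i→A)
= 1/9×1/4 + 8/9×3/5
= 1/36 + 8/15 = 101/180

P = 101/180 ≈ 0.5611


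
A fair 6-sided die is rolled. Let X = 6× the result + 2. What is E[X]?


E[die] = (1+6)/2 = 7/2
E[X] = 6×7/2 + 2 = 23

E[X] = 23


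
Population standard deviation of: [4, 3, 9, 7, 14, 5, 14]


Mean = 56/7 = 8
  (4-8)²=16
  (3-8)²=25
  (9-8)²=1
  (7-8)²=1
  (14-8)²=36
  (5-8)²=9
  (14-8)²=36
Σ(x-μ)² = 124
σ² = 124/7

σ = √(124/7) ≈ 4.2088


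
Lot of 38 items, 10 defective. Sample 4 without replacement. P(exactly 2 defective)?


Hypergeometric: C(10,2)×C(28,2)/C(38,4)
= 45×378/73815 = 162/703

P(X=2) = 162/703 ≈ 23.04%


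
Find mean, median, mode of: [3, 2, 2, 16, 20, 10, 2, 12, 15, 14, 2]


Sorted: [2, 2, 2, 2, 3, 10, 12, 14, 15, 16, 20]
Mean = 98/11
Median = 10
Freq: {3: 1, 2: 4, 16: 1, 20: 1, 10: 1, 12: 1, 15: 1, 14: 1}
Mode: [2]

Mean=98/11, Median=10, Mode=2


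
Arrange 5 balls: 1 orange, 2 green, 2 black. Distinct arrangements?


5!/(1!×2!×2!) = 30

30


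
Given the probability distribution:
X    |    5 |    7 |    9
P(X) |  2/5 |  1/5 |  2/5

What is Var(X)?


E[X] = 7
E[X²] = 261/5
Var(X) = E[X²] - (E[X])² = 261/5 - 49 = 16/5

Var(X) = 16/5 ≈ 3.2000


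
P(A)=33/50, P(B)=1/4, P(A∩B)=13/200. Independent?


P(A)×P(B) = 33/200
P(A∩B) = 13/200
Not equal → NOT independent

No, not independent


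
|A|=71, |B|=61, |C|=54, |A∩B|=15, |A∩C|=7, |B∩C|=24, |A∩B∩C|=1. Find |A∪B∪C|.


|A∪B∪C| = 71+61+54-15-7-24+1 = 141

|A∪B∪C| = 141


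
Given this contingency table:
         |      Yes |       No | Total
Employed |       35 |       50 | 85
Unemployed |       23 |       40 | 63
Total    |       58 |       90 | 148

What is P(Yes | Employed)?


P(Yes | Employed) = 35/(35+50) = 35/85 = 7/17

P(Yes|Employed) = 7/17 ≈ 41.18%


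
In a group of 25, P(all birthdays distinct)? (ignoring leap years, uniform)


P(all different) = Π(365-i)/365 for i=0..24
= (365/365)×(364/365)×...×(341/365)
= 0.431300

P ≈ 0.4313 ≈ 43.13%


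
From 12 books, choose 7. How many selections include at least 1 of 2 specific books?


Complement: C(12,7) - C(10,7) = 792 - 120 = 672

672
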